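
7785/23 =7785/23 = 338.48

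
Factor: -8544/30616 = -2^2*3^1*43^(- 1 ) =-12/43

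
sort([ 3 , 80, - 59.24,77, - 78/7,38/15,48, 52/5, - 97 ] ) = [ - 97, - 59.24, - 78/7,38/15, 3,52/5, 48 , 77,80]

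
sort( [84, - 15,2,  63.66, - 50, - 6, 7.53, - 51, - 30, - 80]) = [ - 80, - 51 , -50, - 30,  -  15,  -  6,2,7.53,63.66,84 ] 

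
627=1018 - 391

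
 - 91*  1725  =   - 156975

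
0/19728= 0 = 0.00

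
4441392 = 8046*552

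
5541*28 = 155148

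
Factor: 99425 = 5^2 * 41^1*97^1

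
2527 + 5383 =7910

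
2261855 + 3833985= 6095840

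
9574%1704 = 1054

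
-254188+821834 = 567646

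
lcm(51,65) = 3315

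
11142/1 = 11142 = 11142.00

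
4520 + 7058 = 11578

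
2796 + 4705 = 7501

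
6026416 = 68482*88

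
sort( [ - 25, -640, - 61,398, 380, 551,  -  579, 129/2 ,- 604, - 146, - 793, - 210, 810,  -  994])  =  [ - 994, - 793,  -  640,  -  604, - 579,-210,  -  146, -61, - 25,129/2, 380, 398 , 551,810]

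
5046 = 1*5046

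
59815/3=59815/3 = 19938.33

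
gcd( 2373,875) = 7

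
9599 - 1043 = 8556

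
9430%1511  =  364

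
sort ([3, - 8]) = [-8,3] 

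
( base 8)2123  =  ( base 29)195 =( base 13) 672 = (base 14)591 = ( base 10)1107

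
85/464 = 85/464=0.18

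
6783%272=255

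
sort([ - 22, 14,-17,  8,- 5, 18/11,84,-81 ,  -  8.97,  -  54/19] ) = [ - 81,- 22 ,-17 ,  -  8.97, - 5, - 54/19,  18/11,8, 14, 84 ]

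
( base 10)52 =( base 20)2c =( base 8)64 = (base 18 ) 2g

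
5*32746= 163730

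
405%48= 21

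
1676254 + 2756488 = 4432742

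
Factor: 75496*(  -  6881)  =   -2^3*7^1 * 983^1*9437^1 =-519487976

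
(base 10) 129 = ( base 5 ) 1004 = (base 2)10000001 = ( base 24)59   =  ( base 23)5e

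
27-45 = -18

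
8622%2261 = 1839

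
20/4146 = 10/2073  =  0.00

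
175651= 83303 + 92348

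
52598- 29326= 23272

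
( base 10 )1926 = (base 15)886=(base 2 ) 11110000110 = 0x786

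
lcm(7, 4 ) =28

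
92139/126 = 731+11/42 = 731.26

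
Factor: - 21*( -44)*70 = 2^3 *3^1*5^1 * 7^2*11^1= 64680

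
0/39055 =0 = 0.00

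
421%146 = 129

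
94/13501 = 94/13501= 0.01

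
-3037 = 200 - 3237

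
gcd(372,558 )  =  186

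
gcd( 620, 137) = 1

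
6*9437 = 56622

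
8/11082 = 4/5541=   0.00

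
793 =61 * 13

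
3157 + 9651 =12808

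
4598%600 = 398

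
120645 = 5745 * 21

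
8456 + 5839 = 14295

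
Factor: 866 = 2^1*433^1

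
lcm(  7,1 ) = 7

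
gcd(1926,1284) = 642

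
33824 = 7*4832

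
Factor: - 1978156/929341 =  - 2^2 * 7^(  -  1 )*132763^( -1 ) * 494539^1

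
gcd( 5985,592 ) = 1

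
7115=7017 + 98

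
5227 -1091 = 4136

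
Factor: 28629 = 3^2*3181^1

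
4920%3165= 1755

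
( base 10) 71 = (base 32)27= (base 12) 5b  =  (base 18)3H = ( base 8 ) 107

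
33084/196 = 168  +  39/49 = 168.80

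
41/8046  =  41/8046 = 0.01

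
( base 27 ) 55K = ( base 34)39q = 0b111011011000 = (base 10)3800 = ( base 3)12012202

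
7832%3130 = 1572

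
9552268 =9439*1012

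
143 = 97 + 46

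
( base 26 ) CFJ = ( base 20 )1161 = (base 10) 8521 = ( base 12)4B21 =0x2149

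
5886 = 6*981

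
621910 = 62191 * 10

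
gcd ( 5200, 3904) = 16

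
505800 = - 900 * ( - 562)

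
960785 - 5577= 955208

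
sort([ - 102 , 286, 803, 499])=[ - 102, 286, 499, 803 ] 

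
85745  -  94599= - 8854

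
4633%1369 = 526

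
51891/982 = 52  +  827/982 = 52.84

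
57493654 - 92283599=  - 34789945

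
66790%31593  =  3604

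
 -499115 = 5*( - 99823 )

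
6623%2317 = 1989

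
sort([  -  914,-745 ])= [ - 914,-745]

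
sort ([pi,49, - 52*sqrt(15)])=[ - 52 * sqrt( 15 ), pi,49 ] 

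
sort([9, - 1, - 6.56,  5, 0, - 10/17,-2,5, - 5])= [ -6.56, -5, - 2, - 1 ,  -  10/17, 0, 5, 5 , 9]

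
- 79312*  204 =  -  16179648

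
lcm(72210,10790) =938730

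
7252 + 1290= 8542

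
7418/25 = 296 + 18/25= 296.72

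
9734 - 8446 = 1288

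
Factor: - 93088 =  - 2^5*2909^1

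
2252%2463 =2252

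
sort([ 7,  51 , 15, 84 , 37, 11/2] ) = [11/2, 7, 15, 37,  51,  84]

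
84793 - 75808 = 8985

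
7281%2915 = 1451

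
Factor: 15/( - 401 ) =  - 3^1 * 5^1 * 401^(-1)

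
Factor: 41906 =2^1*23^1*911^1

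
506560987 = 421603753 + 84957234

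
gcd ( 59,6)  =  1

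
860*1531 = 1316660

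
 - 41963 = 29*( - 1447 ) 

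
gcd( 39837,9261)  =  147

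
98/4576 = 49/2288= 0.02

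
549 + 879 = 1428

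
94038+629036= 723074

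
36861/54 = 682 + 11/18  =  682.61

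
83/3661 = 83/3661 = 0.02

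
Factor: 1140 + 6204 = 7344 = 2^4*3^3 * 17^1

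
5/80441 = 5/80441  =  0.00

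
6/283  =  6/283 = 0.02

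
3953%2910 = 1043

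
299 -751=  - 452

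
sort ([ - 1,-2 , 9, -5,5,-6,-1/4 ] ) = [ - 6,-5,-2, - 1, - 1/4,5,9 ]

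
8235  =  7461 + 774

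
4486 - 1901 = 2585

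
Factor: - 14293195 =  - 5^1*7^1*251^1*1627^1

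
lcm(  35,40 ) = 280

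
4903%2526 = 2377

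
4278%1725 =828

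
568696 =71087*8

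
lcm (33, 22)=66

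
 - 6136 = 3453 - 9589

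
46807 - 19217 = 27590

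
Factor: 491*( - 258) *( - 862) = 2^2 * 3^1*43^1*431^1*491^1=109196436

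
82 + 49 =131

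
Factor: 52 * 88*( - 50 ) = - 2^6*5^2 * 11^1*13^1 = - 228800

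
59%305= 59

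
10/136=5/68 = 0.07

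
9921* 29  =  287709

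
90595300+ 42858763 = 133454063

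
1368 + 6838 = 8206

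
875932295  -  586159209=289773086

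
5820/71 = 5820/71 = 81.97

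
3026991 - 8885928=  - 5858937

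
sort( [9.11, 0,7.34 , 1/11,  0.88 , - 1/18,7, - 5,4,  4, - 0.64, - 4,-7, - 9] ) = [ - 9, - 7, -5, - 4,  -  0.64,-1/18, 0,1/11, 0.88, 4,4, 7, 7.34,  9.11 ]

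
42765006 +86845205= 129610211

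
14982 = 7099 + 7883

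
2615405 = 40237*65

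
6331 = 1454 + 4877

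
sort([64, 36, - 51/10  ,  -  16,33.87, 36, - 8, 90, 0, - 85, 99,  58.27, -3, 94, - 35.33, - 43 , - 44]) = [  -  85, - 44, - 43, - 35.33, - 16, -8,-51/10,- 3,0, 33.87, 36,  36, 58.27,64,  90, 94,99 ] 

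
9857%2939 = 1040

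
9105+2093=11198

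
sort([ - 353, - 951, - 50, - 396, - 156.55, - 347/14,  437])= [-951, - 396, - 353, - 156.55, - 50,-347/14, 437 ] 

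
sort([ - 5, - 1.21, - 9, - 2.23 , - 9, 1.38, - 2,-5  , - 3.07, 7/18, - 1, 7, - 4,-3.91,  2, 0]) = [ - 9,-9, - 5,  -  5,- 4, - 3.91,-3.07, - 2.23,  -  2, - 1.21,  -  1, 0,7/18, 1.38, 2, 7]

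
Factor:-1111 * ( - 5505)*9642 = 2^1*3^2*5^1 * 11^1 * 101^1*367^1*1607^1 = 58971002310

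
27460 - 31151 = - 3691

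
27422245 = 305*89909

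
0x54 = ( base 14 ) 60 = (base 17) 4G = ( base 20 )44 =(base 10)84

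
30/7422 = 5/1237 =0.00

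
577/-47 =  - 577/47 = - 12.28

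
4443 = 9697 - 5254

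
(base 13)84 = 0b1101100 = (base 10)108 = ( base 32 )3C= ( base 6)300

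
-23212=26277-49489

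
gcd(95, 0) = 95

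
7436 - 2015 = 5421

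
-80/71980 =-4/3599= -0.00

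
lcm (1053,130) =10530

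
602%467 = 135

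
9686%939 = 296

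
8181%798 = 201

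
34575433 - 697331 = 33878102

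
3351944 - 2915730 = 436214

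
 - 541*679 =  - 367339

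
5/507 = 5/507 = 0.01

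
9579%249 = 117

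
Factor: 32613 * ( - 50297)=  - 3^1*7^1*13^1 *53^1*73^1*1553^1 = - 1640336061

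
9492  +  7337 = 16829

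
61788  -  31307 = 30481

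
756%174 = 60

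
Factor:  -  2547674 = -2^1*347^1 * 3671^1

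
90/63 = 10/7 = 1.43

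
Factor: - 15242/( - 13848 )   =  2^( - 2 )  *  3^(-1 ) * 577^( - 1)*7621^1 = 7621/6924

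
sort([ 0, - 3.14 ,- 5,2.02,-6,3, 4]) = [ - 6,- 5, - 3.14, 0  ,  2.02,3,4]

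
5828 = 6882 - 1054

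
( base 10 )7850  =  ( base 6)100202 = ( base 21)hgh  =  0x1eaa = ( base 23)ej7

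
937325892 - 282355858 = 654970034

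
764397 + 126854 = 891251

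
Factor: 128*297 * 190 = 7223040 =2^8 * 3^3*5^1 * 11^1*19^1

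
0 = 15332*0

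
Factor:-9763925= -5^2*53^1*7369^1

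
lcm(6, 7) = 42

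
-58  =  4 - 62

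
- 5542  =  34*( - 163) 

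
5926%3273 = 2653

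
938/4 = 469/2  =  234.50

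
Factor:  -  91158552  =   - 2^3*3^2 * 1266091^1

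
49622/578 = 85 + 246/289 = 85.85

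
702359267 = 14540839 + 687818428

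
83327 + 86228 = 169555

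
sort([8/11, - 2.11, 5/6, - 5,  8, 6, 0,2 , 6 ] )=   [-5, -2.11,  0, 8/11,5/6,  2,6, 6,8]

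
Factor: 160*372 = 2^7*3^1*5^1*31^1 =59520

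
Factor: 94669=41^1*2309^1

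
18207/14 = 2601/2=1300.50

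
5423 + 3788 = 9211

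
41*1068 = 43788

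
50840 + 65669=116509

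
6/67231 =6/67231=0.00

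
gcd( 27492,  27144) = 348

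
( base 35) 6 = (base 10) 6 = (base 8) 6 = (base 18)6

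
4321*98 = 423458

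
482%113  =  30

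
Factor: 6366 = 2^1*3^1*1061^1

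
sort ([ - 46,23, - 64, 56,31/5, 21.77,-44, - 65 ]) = [ - 65 , - 64 , - 46, - 44,31/5, 21.77 , 23 , 56 ]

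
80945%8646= 3131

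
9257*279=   2582703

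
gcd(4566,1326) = 6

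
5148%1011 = 93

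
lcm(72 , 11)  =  792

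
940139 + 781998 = 1722137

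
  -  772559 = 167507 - 940066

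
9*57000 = 513000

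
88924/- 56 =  - 22231/14 = - 1587.93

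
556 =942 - 386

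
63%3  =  0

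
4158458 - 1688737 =2469721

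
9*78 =702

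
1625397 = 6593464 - 4968067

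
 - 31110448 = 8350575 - 39461023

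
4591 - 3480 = 1111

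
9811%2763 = 1522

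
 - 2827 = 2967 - 5794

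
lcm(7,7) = 7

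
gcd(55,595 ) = 5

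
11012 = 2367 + 8645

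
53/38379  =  53/38379 = 0.00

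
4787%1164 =131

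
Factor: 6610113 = 3^3*137^1*1787^1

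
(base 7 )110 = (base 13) 44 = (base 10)56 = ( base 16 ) 38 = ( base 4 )320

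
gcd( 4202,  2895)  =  1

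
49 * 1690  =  82810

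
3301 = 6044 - 2743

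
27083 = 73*371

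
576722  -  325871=250851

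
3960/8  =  495 = 495.00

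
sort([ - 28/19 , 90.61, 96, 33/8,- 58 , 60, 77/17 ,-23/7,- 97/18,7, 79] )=[ - 58 , - 97/18, - 23/7,  -  28/19  ,  33/8,77/17, 7,60, 79, 90.61,96] 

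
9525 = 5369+4156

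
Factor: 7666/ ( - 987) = -2^1*3^( - 1)*7^( - 1)  *  47^ ( - 1 )*3833^1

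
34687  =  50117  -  15430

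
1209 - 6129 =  - 4920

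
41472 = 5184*8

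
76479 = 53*1443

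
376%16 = 8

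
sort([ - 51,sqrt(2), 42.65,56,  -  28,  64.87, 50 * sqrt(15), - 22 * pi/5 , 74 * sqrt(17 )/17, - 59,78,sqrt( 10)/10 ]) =[ - 59 , - 51 ,-28, - 22 * pi/5, sqrt( 10 ) /10, sqrt(2),74 * sqrt(17 )/17,42.65,56,  64.87,78,50*sqrt( 15)] 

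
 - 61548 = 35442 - 96990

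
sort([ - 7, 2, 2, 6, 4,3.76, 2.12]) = [ - 7,2,2, 2.12,3.76, 4, 6]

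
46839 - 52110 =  -5271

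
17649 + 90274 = 107923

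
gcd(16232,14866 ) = 2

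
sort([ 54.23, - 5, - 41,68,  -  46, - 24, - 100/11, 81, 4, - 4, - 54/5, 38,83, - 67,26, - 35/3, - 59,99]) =[ - 67, - 59,- 46, -41, -24 , - 35/3, - 54/5, - 100/11, - 5, - 4, 4,26,38 , 54.23,68 , 81,83,99 ]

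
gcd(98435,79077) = 1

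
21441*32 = 686112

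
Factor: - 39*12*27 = -12636 = -  2^2*3^5 * 13^1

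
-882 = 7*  ( - 126)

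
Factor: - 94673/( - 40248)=2^ ( - 3) * 3^ ( - 2)*13^( - 1) * 17^1*43^( - 1)*5569^1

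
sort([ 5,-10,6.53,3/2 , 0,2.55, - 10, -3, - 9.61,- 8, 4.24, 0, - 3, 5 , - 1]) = [ - 10, - 10, - 9.61, - 8, - 3 ,  -  3, - 1,0,0 , 3/2 , 2.55, 4.24 , 5,5, 6.53] 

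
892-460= 432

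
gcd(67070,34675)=95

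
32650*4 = 130600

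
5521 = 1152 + 4369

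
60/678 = 10/113  =  0.09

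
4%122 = 4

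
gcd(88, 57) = 1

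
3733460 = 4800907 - 1067447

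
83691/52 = 83691/52 = 1609.44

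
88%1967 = 88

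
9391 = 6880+2511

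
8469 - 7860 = 609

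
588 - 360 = 228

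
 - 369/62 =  - 369/62 = - 5.95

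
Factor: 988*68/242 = 33592/121 = 2^3*11^( - 2 )*13^1*17^1*19^1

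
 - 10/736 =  - 5/368 =- 0.01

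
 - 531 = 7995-8526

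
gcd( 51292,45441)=1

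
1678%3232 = 1678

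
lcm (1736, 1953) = 15624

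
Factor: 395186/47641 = 506/61 = 2^1*11^1*23^1*61^( - 1)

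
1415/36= 1415/36=39.31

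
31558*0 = 0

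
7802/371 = 21 + 11/371 = 21.03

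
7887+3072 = 10959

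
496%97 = 11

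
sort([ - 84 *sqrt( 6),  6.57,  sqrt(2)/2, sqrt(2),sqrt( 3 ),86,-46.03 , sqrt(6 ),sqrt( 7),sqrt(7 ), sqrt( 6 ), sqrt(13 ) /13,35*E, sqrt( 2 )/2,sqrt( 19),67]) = [-84*sqrt( 6 ) ,-46.03,sqrt( 13)/13 , sqrt ( 2) /2,sqrt(2) /2,sqrt( 2 ),  sqrt( 3), sqrt(6 ), sqrt(6 ),sqrt( 7), sqrt( 7) , sqrt (19 ),6.57,67,86,35*E ] 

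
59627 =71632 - 12005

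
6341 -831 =5510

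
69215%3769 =1373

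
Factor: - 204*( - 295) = 2^2*3^1*5^1*17^1 * 59^1=60180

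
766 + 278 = 1044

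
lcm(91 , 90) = 8190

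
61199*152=9302248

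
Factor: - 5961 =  - 3^1*1987^1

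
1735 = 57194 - 55459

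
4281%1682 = 917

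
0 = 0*939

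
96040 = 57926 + 38114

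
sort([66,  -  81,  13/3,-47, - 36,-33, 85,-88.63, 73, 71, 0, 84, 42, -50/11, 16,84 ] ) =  [ - 88.63, - 81,  -  47,-36, - 33,  -  50/11, 0,13/3, 16, 42,66, 71,73, 84, 84, 85 ] 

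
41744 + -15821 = 25923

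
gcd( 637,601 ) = 1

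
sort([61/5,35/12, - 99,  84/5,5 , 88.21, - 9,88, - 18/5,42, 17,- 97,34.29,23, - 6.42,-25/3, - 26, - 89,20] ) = [ - 99, - 97, - 89, - 26, - 9, - 25/3, - 6.42, - 18/5,35/12,5,  61/5,84/5, 17,20,23,34.29,42, 88,88.21 ] 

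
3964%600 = 364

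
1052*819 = 861588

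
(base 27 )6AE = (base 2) 1001000110010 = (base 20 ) bci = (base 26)6n4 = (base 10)4658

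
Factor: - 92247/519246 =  - 2^(- 1 )*3^ ( -1 )*7^(-1)*13^ (-1 ) * 97^1 = - 97/546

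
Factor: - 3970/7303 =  - 2^1 * 5^1 * 67^( - 1)*109^( -1 )*397^1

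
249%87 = 75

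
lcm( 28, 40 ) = 280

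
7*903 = 6321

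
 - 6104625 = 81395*( - 75)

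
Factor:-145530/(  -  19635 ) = 2^1*3^2*7^1*17^ ( - 1 )= 126/17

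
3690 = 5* 738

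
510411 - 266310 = 244101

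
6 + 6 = 12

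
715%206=97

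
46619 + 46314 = 92933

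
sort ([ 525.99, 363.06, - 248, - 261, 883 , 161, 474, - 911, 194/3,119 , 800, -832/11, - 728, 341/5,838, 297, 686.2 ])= [ - 911, - 728, - 261, - 248, - 832/11, 194/3, 341/5,119, 161,297,363.06, 474,525.99,686.2, 800, 838, 883]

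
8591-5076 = 3515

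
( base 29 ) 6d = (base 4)2323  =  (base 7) 355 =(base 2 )10111011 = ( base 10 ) 187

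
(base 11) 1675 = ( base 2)100001011011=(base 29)2fm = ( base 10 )2139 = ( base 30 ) 2B9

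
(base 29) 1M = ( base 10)51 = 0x33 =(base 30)1l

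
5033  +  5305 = 10338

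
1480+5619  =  7099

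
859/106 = 8 + 11/106 = 8.10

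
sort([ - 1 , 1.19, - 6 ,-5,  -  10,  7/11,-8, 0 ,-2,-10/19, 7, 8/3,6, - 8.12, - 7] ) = [ - 10, - 8.12,-8, - 7, - 6, - 5, - 2, - 1 , - 10/19, 0 , 7/11, 1.19, 8/3,6,7 ]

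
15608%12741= 2867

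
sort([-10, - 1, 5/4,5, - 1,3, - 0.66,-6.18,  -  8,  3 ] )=[ - 10,-8, - 6.18, - 1, - 1, - 0.66,5/4  ,  3,3,5] 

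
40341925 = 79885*505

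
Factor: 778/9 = 2^1 * 3^( - 2 )*389^1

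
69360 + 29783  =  99143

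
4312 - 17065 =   -  12753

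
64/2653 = 64/2653 =0.02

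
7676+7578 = 15254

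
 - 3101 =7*( - 443) 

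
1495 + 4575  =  6070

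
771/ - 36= - 22+7/12 = - 21.42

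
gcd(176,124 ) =4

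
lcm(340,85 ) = 340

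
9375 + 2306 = 11681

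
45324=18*2518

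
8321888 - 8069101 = 252787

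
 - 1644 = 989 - 2633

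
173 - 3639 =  - 3466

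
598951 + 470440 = 1069391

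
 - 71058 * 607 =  - 43132206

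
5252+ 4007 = 9259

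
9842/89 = 9842/89=110.58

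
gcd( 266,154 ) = 14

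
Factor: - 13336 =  - 2^3 *1667^1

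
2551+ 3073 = 5624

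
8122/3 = 8122/3=2707.33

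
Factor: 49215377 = 19^1*23^1*112621^1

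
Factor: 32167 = 19^1 * 1693^1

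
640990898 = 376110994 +264879904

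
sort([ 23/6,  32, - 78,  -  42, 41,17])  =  [  -  78, - 42, 23/6,17,32,41]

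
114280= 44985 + 69295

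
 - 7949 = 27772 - 35721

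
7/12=7/12 = 0.58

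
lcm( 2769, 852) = 11076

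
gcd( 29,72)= 1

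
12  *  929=11148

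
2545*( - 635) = - 1616075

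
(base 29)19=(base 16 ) 26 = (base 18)22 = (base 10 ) 38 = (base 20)1I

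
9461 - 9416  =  45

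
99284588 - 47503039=51781549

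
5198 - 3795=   1403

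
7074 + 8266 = 15340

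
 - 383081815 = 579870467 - 962952282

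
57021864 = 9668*5898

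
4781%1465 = 386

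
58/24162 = 29/12081 = 0.00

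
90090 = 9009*10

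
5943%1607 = 1122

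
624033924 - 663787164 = - 39753240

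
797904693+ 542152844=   1340057537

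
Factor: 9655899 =3^1*11^1*227^1 *1289^1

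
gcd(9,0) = 9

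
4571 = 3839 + 732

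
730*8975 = 6551750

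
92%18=2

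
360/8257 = 360/8257 = 0.04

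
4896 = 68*72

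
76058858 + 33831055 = 109889913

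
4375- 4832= -457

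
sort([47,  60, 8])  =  [8, 47, 60] 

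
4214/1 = 4214 = 4214.00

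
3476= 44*79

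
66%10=6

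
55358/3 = 55358/3  =  18452.67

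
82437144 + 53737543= 136174687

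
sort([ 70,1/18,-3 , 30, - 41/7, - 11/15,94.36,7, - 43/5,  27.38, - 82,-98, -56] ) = [  -  98, - 82, - 56, - 43/5, -41/7, - 3, - 11/15 , 1/18,7,27.38, 30,70,  94.36]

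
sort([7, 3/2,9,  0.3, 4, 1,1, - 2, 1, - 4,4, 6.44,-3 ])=[ - 4, - 3, - 2 , 0.3  ,  1, 1,  1, 3/2, 4, 4,6.44, 7, 9 ] 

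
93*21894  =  2036142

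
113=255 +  - 142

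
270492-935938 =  - 665446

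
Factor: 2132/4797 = 4/9=2^2*3^(- 2) 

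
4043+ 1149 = 5192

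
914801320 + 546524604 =1461325924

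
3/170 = 3/170  =  0.02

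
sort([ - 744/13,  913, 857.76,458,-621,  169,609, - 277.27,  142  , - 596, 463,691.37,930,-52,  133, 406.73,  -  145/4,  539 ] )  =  [ - 621, - 596, - 277.27, - 744/13, - 52,-145/4,133, 142,  169,  406.73,458, 463,539,609,691.37, 857.76, 913, 930 ] 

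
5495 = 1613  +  3882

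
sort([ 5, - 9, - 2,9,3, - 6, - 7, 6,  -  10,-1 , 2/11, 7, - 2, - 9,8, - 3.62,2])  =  [-10, - 9,  -  9,-7,  -  6 ,-3.62, - 2, - 2, - 1, 2/11,2, 3,5, 6,7, 8,9]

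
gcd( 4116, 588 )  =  588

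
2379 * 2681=6378099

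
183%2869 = 183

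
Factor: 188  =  2^2*47^1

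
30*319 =9570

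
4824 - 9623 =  - 4799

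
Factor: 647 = 647^1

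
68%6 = 2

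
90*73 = 6570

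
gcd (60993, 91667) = 1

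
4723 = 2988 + 1735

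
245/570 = 49/114= 0.43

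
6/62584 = 3/31292=0.00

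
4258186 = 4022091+236095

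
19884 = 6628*3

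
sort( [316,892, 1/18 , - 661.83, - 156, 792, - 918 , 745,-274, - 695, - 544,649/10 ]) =[-918, - 695, - 661.83,  -  544, - 274,-156, 1/18, 649/10,316, 745  ,  792,  892] 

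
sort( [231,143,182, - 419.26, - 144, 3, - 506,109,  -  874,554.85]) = [  -  874,- 506 ,-419.26, - 144,3 , 109,143, 182,231,554.85 ]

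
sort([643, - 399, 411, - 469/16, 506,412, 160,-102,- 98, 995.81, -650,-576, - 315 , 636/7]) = [ - 650, - 576, - 399 , - 315,-102,  -  98,  -  469/16, 636/7, 160 , 411 , 412,506,643 , 995.81]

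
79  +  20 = 99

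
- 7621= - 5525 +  - 2096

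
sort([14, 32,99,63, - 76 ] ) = [ - 76,14, 32, 63, 99 ]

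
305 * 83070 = 25336350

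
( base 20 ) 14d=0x1ed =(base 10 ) 493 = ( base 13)2BC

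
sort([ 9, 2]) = [ 2,9 ]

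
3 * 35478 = 106434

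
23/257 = 23/257= 0.09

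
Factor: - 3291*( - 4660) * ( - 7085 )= - 108655985100 = - 2^2*3^1*5^2*13^1*109^1* 233^1*1097^1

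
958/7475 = 958/7475 = 0.13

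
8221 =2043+6178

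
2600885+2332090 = 4932975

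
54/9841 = 54/9841 = 0.01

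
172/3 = 172/3  =  57.33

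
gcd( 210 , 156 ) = 6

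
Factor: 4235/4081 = 55/53 =5^1* 11^1 * 53^(-1 )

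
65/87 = 65/87 = 0.75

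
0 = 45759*0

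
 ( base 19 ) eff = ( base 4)1103222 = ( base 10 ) 5354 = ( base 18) G98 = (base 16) 14ea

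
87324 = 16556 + 70768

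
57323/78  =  734 + 71/78= 734.91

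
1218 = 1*1218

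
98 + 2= 100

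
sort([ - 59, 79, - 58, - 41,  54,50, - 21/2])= [ - 59,-58, - 41, - 21/2, 50,54, 79]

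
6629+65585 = 72214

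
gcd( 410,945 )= 5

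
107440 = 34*3160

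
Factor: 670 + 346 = 2^3*127^1 = 1016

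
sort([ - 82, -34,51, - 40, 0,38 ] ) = [ - 82, - 40, - 34, 0, 38,51]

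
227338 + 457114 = 684452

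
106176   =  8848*12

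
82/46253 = 82/46253= 0.00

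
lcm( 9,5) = 45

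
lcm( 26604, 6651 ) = 26604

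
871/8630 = 871/8630  =  0.10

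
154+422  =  576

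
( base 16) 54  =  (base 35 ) 2e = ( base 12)70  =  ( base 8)124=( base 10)84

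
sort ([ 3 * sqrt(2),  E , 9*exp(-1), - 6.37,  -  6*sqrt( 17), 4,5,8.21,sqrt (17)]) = [- 6*sqrt(17 ), - 6.37, E, 9*exp(-1 ),4,sqrt ( 17), 3*sqrt(2),5,8.21]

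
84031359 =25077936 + 58953423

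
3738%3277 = 461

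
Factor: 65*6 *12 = 4680 = 2^3 * 3^2*5^1*13^1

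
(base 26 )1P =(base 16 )33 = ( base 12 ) 43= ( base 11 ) 47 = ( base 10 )51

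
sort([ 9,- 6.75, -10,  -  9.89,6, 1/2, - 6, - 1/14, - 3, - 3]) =[ - 10, - 9.89, - 6.75 , - 6,-3, - 3, - 1/14,1/2,  6, 9]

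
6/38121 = 2/12707=0.00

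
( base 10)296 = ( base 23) CK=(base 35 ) 8G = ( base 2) 100101000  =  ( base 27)aq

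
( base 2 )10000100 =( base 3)11220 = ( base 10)132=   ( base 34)3U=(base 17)7d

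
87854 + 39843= 127697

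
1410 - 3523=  - 2113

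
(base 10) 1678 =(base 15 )76d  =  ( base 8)3216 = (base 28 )23q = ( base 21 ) 3GJ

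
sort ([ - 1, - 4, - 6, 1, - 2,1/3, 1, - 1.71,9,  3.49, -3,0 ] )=[ - 6, - 4,-3, - 2, - 1.71, -1,0,1/3,1,1,3.49,9]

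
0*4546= 0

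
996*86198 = 85853208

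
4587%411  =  66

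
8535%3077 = 2381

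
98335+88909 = 187244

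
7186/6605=7186/6605= 1.09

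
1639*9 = 14751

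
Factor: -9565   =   - 5^1*1913^1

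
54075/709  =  76  +  191/709 = 76.27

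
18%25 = 18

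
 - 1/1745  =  - 1 + 1744/1745  =  - 0.00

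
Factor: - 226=  -  2^1*113^1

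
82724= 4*20681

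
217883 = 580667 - 362784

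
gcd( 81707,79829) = 1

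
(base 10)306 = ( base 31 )9R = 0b100110010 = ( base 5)2211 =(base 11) 259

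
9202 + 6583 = 15785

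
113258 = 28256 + 85002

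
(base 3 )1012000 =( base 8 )1540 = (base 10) 864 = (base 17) 2GE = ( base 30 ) SO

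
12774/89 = 12774/89 = 143.53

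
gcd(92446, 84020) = 2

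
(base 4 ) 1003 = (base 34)1X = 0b1000011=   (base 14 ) 4b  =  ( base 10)67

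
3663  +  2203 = 5866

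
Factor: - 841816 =-2^3 * 105227^1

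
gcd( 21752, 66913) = 1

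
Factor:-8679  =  -3^1*11^1*263^1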